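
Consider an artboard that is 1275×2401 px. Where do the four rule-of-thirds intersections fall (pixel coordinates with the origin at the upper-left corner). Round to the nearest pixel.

One third of 1275 is 425; one third of 2401 is 800.33.
Vertical third lines at x = 425 and x = 850; horizontal third lines at y = 800 and y = 1601.

(425, 800), (850, 800), (425, 1601), (850, 1601)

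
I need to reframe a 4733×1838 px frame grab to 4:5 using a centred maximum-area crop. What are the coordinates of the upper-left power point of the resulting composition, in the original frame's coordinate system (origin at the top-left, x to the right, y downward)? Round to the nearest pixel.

4733/1838 > 4/5, so the 4:5 crop keeps the full height 1838 and trims width to 1838 × 4/5 = 1470.40 px.
Left offset = (4733 − 1470.40)/2 = 1631.30 px; top offset = 0.
Upper-left is one-third across and one-third down within the crop:
x = 1631.30 + 1 × 1470.40/3 ≈ 2121; y = 0.00 + 1 × 1838.00/3 ≈ 613.

(2121, 613)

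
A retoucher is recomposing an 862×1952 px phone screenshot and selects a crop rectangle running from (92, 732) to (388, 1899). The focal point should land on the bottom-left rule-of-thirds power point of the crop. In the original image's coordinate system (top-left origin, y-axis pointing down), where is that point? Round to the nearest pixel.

Crop width = 388 − 92 = 296 px; one third is 98.67 px.
Crop height = 1899 − 732 = 1167 px; one third is 389.00 px.
The bottom-left point is one-third across and two-thirds down within the crop:
x = 92 + 1 × 98.67 ≈ 191; y = 732 + 2 × 389.00 ≈ 1510.

(191, 1510)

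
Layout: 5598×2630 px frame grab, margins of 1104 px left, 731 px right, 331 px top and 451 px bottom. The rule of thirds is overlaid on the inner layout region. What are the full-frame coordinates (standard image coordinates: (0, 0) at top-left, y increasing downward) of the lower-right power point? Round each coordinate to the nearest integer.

x = 3613 px, y = 1563 px

Content width = 5598 − 1104 − 731 = 3763 px; content height = 2630 − 331 − 451 = 1848 px.
Lower-right is two-thirds across and two-thirds down within the inner layout region.
x = 1104 + 2 × 3763/3 = 1104 + 2508.67 ≈ 3613
y = 331 + 2 × 1848/3 = 331 + 1232.00 ≈ 1563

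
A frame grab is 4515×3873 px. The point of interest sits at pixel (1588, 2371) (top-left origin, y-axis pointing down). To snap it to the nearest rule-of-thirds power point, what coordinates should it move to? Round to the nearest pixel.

x = 1505 px, y = 2582 px

Third lines: x ∈ {1505, 3010}, y ∈ {1291, 2582}.
1588 is closer to x = 1505; 2371 is closer to y = 2582.
So the nearest intersection is the lower-left power point.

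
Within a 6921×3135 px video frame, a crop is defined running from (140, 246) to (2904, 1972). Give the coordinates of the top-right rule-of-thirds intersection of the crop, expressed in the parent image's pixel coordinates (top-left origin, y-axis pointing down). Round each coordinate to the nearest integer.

Crop width = 2904 − 140 = 2764 px; one third is 921.33 px.
Crop height = 1972 − 246 = 1726 px; one third is 575.33 px.
The top-right point is two-thirds across and one-third down within the crop:
x = 140 + 2 × 921.33 ≈ 1983; y = 246 + 1 × 575.33 ≈ 821.

x = 1983 px, y = 821 px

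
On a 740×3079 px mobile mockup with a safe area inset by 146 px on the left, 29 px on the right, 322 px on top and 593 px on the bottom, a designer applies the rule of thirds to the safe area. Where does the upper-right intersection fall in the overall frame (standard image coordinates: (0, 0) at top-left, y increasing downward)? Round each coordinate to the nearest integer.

x = 523 px, y = 1043 px

Content width = 740 − 146 − 29 = 565 px; content height = 3079 − 322 − 593 = 2164 px.
Upper-right is two-thirds across and one-third down within the safe area.
x = 146 + 2 × 565/3 = 146 + 376.67 ≈ 523
y = 322 + 1 × 2164/3 = 322 + 721.33 ≈ 1043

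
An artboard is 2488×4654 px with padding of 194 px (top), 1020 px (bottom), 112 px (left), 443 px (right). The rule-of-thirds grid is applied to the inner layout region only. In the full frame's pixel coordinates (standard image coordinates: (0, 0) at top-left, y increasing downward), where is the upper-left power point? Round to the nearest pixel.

x = 756 px, y = 1341 px

Content width = 2488 − 112 − 443 = 1933 px; content height = 4654 − 194 − 1020 = 3440 px.
Upper-left is one-third across and one-third down within the inner layout region.
x = 112 + 1 × 1933/3 = 112 + 644.33 ≈ 756
y = 194 + 1 × 3440/3 = 194 + 1146.67 ≈ 1341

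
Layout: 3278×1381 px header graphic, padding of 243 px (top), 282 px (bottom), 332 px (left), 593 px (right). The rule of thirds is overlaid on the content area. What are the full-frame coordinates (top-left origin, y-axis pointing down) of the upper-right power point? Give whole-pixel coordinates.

(1901, 528)

Content width = 3278 − 332 − 593 = 2353 px; content height = 1381 − 243 − 282 = 856 px.
Upper-right is two-thirds across and one-third down within the content area.
x = 332 + 2 × 2353/3 = 332 + 1568.67 ≈ 1901
y = 243 + 1 × 856/3 = 243 + 285.33 ≈ 528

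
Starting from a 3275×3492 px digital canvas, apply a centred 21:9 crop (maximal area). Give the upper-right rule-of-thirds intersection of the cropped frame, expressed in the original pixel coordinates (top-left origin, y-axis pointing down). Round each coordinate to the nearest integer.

3275/3492 < 21/9, so the 21:9 crop keeps the full width 3275 and trims height to 3275 × 9/21 = 1403.57 px.
Top offset = (3492 − 1403.57)/2 = 1044.21 px; left offset = 0.
Upper-right is two-thirds across and one-third down within the crop:
x = 0.00 + 2 × 3275.00/3 ≈ 2183; y = 1044.21 + 1 × 1403.57/3 ≈ 1512.

(2183, 1512)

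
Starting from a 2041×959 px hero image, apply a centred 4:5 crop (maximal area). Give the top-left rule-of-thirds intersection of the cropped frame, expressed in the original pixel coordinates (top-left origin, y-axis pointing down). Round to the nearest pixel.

2041/959 > 4/5, so the 4:5 crop keeps the full height 959 and trims width to 959 × 4/5 = 767.20 px.
Left offset = (2041 − 767.20)/2 = 636.90 px; top offset = 0.
Top-left is one-third across and one-third down within the crop:
x = 636.90 + 1 × 767.20/3 ≈ 893; y = 0.00 + 1 × 959.00/3 ≈ 320.

x = 893 px, y = 320 px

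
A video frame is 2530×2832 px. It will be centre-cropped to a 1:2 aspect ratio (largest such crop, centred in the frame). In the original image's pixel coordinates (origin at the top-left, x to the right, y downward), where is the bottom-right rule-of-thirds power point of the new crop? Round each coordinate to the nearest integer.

x = 1501 px, y = 1888 px

2530/2832 > 1/2, so the 1:2 crop keeps the full height 2832 and trims width to 2832 × 1/2 = 1416.00 px.
Left offset = (2530 − 1416.00)/2 = 557.00 px; top offset = 0.
Bottom-right is two-thirds across and two-thirds down within the crop:
x = 557.00 + 2 × 1416.00/3 ≈ 1501; y = 0.00 + 2 × 2832.00/3 ≈ 1888.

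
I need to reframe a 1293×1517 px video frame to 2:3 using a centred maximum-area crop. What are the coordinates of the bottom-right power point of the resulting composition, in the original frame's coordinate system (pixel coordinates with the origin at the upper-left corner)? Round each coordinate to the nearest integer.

(815, 1011)

1293/1517 > 2/3, so the 2:3 crop keeps the full height 1517 and trims width to 1517 × 2/3 = 1011.33 px.
Left offset = (1293 − 1011.33)/2 = 140.83 px; top offset = 0.
Bottom-right is two-thirds across and two-thirds down within the crop:
x = 140.83 + 2 × 1011.33/3 ≈ 815; y = 0.00 + 2 × 1517.00/3 ≈ 1011.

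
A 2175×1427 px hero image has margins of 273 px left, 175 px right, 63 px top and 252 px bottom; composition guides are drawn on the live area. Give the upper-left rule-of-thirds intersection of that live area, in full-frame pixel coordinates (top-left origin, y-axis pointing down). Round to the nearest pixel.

x = 849 px, y = 434 px

Content width = 2175 − 273 − 175 = 1727 px; content height = 1427 − 63 − 252 = 1112 px.
Upper-left is one-third across and one-third down within the live area.
x = 273 + 1 × 1727/3 = 273 + 575.67 ≈ 849
y = 63 + 1 × 1112/3 = 63 + 370.67 ≈ 434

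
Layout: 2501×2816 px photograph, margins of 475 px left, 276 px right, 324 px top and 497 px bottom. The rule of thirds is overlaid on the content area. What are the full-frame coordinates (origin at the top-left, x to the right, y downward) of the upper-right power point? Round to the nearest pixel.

Content width = 2501 − 475 − 276 = 1750 px; content height = 2816 − 324 − 497 = 1995 px.
Upper-right is two-thirds across and one-third down within the content area.
x = 475 + 2 × 1750/3 = 475 + 1166.67 ≈ 1642
y = 324 + 1 × 1995/3 = 324 + 665.00 ≈ 989

x = 1642 px, y = 989 px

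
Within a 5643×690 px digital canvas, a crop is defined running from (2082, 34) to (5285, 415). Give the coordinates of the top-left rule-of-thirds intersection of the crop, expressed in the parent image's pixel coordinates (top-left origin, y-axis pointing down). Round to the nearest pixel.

Crop width = 5285 − 2082 = 3203 px; one third is 1067.67 px.
Crop height = 415 − 34 = 381 px; one third is 127.00 px.
The top-left point is one-third across and one-third down within the crop:
x = 2082 + 1 × 1067.67 ≈ 3150; y = 34 + 1 × 127.00 ≈ 161.

x = 3150 px, y = 161 px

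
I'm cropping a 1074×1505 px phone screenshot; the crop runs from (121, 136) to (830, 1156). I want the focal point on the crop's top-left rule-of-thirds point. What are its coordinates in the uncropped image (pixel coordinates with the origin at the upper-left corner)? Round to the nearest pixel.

x = 357 px, y = 476 px

Crop width = 830 − 121 = 709 px; one third is 236.33 px.
Crop height = 1156 − 136 = 1020 px; one third is 340.00 px.
The top-left point is one-third across and one-third down within the crop:
x = 121 + 1 × 236.33 ≈ 357; y = 136 + 1 × 340.00 ≈ 476.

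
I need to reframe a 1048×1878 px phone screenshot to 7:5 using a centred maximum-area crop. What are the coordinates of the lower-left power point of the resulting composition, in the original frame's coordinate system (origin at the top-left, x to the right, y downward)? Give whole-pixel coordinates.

(349, 1064)

1048/1878 < 7/5, so the 7:5 crop keeps the full width 1048 and trims height to 1048 × 5/7 = 748.57 px.
Top offset = (1878 − 748.57)/2 = 564.71 px; left offset = 0.
Lower-left is one-third across and two-thirds down within the crop:
x = 0.00 + 1 × 1048.00/3 ≈ 349; y = 564.71 + 2 × 748.57/3 ≈ 1064.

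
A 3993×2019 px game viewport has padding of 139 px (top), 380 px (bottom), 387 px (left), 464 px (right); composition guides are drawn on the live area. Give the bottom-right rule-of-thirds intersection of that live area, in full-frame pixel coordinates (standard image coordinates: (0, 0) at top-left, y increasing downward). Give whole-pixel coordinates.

(2482, 1139)

Content width = 3993 − 387 − 464 = 3142 px; content height = 2019 − 139 − 380 = 1500 px.
Bottom-right is two-thirds across and two-thirds down within the live area.
x = 387 + 2 × 3142/3 = 387 + 2094.67 ≈ 2482
y = 139 + 2 × 1500/3 = 139 + 1000.00 ≈ 1139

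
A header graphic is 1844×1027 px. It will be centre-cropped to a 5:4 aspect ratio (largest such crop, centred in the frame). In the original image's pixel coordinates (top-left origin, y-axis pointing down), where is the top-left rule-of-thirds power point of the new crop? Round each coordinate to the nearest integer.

(708, 342)

1844/1027 > 5/4, so the 5:4 crop keeps the full height 1027 and trims width to 1027 × 5/4 = 1283.75 px.
Left offset = (1844 − 1283.75)/2 = 280.12 px; top offset = 0.
Top-left is one-third across and one-third down within the crop:
x = 280.12 + 1 × 1283.75/3 ≈ 708; y = 0.00 + 1 × 1027.00/3 ≈ 342.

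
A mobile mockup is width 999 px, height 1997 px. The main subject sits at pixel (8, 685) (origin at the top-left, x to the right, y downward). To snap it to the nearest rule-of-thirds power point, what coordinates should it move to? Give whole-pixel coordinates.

x = 333 px, y = 666 px

Third lines: x ∈ {333, 666}, y ∈ {666, 1331}.
8 is closer to x = 333; 685 is closer to y = 666.
So the nearest intersection is the upper-left power point.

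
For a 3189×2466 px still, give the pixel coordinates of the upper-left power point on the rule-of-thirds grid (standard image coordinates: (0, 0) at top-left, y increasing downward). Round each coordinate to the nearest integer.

(1063, 822)

The upper-left point sits one-third of the way across and one-third of the way down.
x = 1 × 3189/3 ≈ 1063; y = 1 × 2466/3 ≈ 822.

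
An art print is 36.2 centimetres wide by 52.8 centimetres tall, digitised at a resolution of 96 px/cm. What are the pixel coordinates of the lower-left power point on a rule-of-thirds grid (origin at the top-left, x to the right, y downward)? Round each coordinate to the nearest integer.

In pixels the canvas is 36.2 × 96 = 3475.2 wide and 52.8 × 96 = 5068.8 tall.
The lower-left point is one-third across and two-thirds down:
x = 1 × 3475.2/3 ≈ 1158; y = 2 × 5068.8/3 ≈ 3379.

x = 1158 px, y = 3379 px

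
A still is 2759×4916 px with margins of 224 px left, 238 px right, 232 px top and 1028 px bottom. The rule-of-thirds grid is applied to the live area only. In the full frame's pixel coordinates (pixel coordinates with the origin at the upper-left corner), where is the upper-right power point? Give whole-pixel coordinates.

Content width = 2759 − 224 − 238 = 2297 px; content height = 4916 − 232 − 1028 = 3656 px.
Upper-right is two-thirds across and one-third down within the live area.
x = 224 + 2 × 2297/3 = 224 + 1531.33 ≈ 1755
y = 232 + 1 × 3656/3 = 232 + 1218.67 ≈ 1451

(1755, 1451)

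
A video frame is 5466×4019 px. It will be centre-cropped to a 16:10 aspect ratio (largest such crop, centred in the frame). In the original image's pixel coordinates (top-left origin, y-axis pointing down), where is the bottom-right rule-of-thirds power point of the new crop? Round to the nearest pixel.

(3644, 2579)

5466/4019 < 16/10, so the 16:10 crop keeps the full width 5466 and trims height to 5466 × 10/16 = 3416.25 px.
Top offset = (4019 − 3416.25)/2 = 301.38 px; left offset = 0.
Bottom-right is two-thirds across and two-thirds down within the crop:
x = 0.00 + 2 × 5466.00/3 ≈ 3644; y = 301.38 + 2 × 3416.25/3 ≈ 2579.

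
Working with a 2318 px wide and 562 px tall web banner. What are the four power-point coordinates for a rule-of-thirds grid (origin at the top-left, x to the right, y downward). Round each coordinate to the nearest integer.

(773, 187), (1545, 187), (773, 375), (1545, 375)

One third of 2318 is 772.67; one third of 562 is 187.33.
Vertical third lines at x = 773 and x = 1545; horizontal third lines at y = 187 and y = 375.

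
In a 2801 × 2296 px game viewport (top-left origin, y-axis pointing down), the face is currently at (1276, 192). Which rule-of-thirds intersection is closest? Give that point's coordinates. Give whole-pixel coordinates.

x = 934 px, y = 765 px

Third lines: x ∈ {934, 1867}, y ∈ {765, 1531}.
1276 is closer to x = 934; 192 is closer to y = 765.
So the nearest intersection is the upper-left power point.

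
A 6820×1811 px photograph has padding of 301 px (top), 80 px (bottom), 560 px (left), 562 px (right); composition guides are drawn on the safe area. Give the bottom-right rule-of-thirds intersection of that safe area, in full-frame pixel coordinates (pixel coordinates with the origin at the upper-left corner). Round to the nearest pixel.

Content width = 6820 − 560 − 562 = 5698 px; content height = 1811 − 301 − 80 = 1430 px.
Bottom-right is two-thirds across and two-thirds down within the safe area.
x = 560 + 2 × 5698/3 = 560 + 3798.67 ≈ 4359
y = 301 + 2 × 1430/3 = 301 + 953.33 ≈ 1254

(4359, 1254)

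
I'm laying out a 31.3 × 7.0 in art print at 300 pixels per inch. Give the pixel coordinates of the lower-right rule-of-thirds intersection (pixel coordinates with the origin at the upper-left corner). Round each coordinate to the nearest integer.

In pixels the canvas is 31.3 × 300 = 9390 wide and 7.0 × 300 = 2100 tall.
The lower-right point is two-thirds across and two-thirds down:
x = 2 × 9390/3 ≈ 6260; y = 2 × 2100/3 ≈ 1400.

x = 6260 px, y = 1400 px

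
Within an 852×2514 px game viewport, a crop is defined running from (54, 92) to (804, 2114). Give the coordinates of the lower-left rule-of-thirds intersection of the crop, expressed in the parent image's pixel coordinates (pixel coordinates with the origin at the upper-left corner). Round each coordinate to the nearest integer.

Crop width = 804 − 54 = 750 px; one third is 250.00 px.
Crop height = 2114 − 92 = 2022 px; one third is 674.00 px.
The lower-left point is one-third across and two-thirds down within the crop:
x = 54 + 1 × 250.00 ≈ 304; y = 92 + 2 × 674.00 ≈ 1440.

(304, 1440)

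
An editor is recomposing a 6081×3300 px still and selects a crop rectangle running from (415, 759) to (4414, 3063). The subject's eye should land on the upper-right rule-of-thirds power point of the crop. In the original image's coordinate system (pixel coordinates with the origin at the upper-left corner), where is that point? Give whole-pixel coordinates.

x = 3081 px, y = 1527 px

Crop width = 4414 − 415 = 3999 px; one third is 1333.00 px.
Crop height = 3063 − 759 = 2304 px; one third is 768.00 px.
The upper-right point is two-thirds across and one-third down within the crop:
x = 415 + 2 × 1333.00 ≈ 3081; y = 759 + 1 × 768.00 ≈ 1527.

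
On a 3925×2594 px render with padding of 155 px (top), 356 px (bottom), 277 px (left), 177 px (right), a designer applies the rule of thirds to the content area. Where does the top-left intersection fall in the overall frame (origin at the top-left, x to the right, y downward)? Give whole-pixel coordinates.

(1434, 849)

Content width = 3925 − 277 − 177 = 3471 px; content height = 2594 − 155 − 356 = 2083 px.
Top-left is one-third across and one-third down within the content area.
x = 277 + 1 × 3471/3 = 277 + 1157.00 ≈ 1434
y = 155 + 1 × 2083/3 = 155 + 694.33 ≈ 849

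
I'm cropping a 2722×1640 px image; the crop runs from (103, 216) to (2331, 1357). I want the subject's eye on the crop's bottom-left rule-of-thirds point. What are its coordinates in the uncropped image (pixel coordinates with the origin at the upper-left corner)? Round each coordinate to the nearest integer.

Crop width = 2331 − 103 = 2228 px; one third is 742.67 px.
Crop height = 1357 − 216 = 1141 px; one third is 380.33 px.
The bottom-left point is one-third across and two-thirds down within the crop:
x = 103 + 1 × 742.67 ≈ 846; y = 216 + 2 × 380.33 ≈ 977.

x = 846 px, y = 977 px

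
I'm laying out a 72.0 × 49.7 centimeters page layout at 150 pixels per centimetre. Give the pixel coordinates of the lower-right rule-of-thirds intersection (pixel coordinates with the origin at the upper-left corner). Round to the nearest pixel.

x = 7200 px, y = 4970 px

In pixels the canvas is 72.0 × 150 = 10800 wide and 49.7 × 150 = 7455 tall.
The lower-right point is two-thirds across and two-thirds down:
x = 2 × 10800/3 ≈ 7200; y = 2 × 7455/3 ≈ 4970.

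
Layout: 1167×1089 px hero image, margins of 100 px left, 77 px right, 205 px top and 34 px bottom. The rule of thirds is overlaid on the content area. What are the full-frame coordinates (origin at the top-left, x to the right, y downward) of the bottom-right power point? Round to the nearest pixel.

(760, 772)

Content width = 1167 − 100 − 77 = 990 px; content height = 1089 − 205 − 34 = 850 px.
Bottom-right is two-thirds across and two-thirds down within the content area.
x = 100 + 2 × 990/3 = 100 + 660.00 ≈ 760
y = 205 + 2 × 850/3 = 205 + 566.67 ≈ 772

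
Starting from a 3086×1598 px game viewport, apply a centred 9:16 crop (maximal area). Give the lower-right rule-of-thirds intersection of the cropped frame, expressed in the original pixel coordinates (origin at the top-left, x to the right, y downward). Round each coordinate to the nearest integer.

3086/1598 > 9/16, so the 9:16 crop keeps the full height 1598 and trims width to 1598 × 9/16 = 898.88 px.
Left offset = (3086 − 898.88)/2 = 1093.56 px; top offset = 0.
Lower-right is two-thirds across and two-thirds down within the crop:
x = 1093.56 + 2 × 898.88/3 ≈ 1693; y = 0.00 + 2 × 1598.00/3 ≈ 1065.

x = 1693 px, y = 1065 px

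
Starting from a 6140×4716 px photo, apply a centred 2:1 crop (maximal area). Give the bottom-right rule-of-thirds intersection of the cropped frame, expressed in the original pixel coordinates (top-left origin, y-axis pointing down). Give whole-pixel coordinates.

x = 4093 px, y = 2870 px

6140/4716 < 2/1, so the 2:1 crop keeps the full width 6140 and trims height to 6140 × 1/2 = 3070.00 px.
Top offset = (4716 − 3070.00)/2 = 823.00 px; left offset = 0.
Bottom-right is two-thirds across and two-thirds down within the crop:
x = 0.00 + 2 × 6140.00/3 ≈ 4093; y = 823.00 + 2 × 3070.00/3 ≈ 2870.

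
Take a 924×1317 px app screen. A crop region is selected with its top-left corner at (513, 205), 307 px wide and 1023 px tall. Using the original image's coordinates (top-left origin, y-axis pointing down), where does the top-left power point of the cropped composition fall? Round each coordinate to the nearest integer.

One third of the crop width 307 is 102.33 px.
One third of the crop height 1023 is 341.00 px.
The top-left point is one-third across and one-third down within the crop:
x = 513 + 1 × 102.33 ≈ 615; y = 205 + 1 × 341.00 ≈ 546.

(615, 546)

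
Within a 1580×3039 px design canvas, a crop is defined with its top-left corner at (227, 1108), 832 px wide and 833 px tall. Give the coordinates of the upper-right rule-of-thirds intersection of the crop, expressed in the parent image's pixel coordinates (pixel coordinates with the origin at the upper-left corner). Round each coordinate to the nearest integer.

One third of the crop width 832 is 277.33 px.
One third of the crop height 833 is 277.67 px.
The upper-right point is two-thirds across and one-third down within the crop:
x = 227 + 2 × 277.33 ≈ 782; y = 1108 + 1 × 277.67 ≈ 1386.

(782, 1386)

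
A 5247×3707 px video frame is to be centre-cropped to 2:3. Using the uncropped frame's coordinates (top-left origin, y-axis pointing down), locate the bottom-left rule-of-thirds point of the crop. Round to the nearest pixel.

5247/3707 > 2/3, so the 2:3 crop keeps the full height 3707 and trims width to 3707 × 2/3 = 2471.33 px.
Left offset = (5247 − 2471.33)/2 = 1387.83 px; top offset = 0.
Bottom-left is one-third across and two-thirds down within the crop:
x = 1387.83 + 1 × 2471.33/3 ≈ 2212; y = 0.00 + 2 × 3707.00/3 ≈ 2471.

x = 2212 px, y = 2471 px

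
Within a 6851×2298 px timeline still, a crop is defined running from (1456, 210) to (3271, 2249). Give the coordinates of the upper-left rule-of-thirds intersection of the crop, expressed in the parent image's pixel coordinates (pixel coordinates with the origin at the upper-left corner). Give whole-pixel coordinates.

x = 2061 px, y = 890 px

Crop width = 3271 − 1456 = 1815 px; one third is 605.00 px.
Crop height = 2249 − 210 = 2039 px; one third is 679.67 px.
The upper-left point is one-third across and one-third down within the crop:
x = 1456 + 1 × 605.00 ≈ 2061; y = 210 + 1 × 679.67 ≈ 890.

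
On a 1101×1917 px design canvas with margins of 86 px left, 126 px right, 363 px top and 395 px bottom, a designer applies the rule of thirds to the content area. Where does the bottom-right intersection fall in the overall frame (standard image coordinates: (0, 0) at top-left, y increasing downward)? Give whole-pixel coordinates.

Content width = 1101 − 86 − 126 = 889 px; content height = 1917 − 363 − 395 = 1159 px.
Bottom-right is two-thirds across and two-thirds down within the content area.
x = 86 + 2 × 889/3 = 86 + 592.67 ≈ 679
y = 363 + 2 × 1159/3 = 363 + 772.67 ≈ 1136

x = 679 px, y = 1136 px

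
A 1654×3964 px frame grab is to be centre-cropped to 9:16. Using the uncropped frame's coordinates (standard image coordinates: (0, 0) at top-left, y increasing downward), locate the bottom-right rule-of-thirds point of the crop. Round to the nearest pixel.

x = 1103 px, y = 2472 px

1654/3964 < 9/16, so the 9:16 crop keeps the full width 1654 and trims height to 1654 × 16/9 = 2940.44 px.
Top offset = (3964 − 2940.44)/2 = 511.78 px; left offset = 0.
Bottom-right is two-thirds across and two-thirds down within the crop:
x = 0.00 + 2 × 1654.00/3 ≈ 1103; y = 511.78 + 2 × 2940.44/3 ≈ 2472.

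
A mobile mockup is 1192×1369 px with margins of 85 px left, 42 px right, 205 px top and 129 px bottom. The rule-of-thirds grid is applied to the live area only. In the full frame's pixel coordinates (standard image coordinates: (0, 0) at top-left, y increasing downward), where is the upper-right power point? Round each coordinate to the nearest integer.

Content width = 1192 − 85 − 42 = 1065 px; content height = 1369 − 205 − 129 = 1035 px.
Upper-right is two-thirds across and one-third down within the live area.
x = 85 + 2 × 1065/3 = 85 + 710.00 ≈ 795
y = 205 + 1 × 1035/3 = 205 + 345.00 ≈ 550

x = 795 px, y = 550 px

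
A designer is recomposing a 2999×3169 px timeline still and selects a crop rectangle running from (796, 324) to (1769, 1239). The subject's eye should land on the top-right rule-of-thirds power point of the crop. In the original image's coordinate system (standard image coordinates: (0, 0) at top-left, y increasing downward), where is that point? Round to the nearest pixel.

(1445, 629)

Crop width = 1769 − 796 = 973 px; one third is 324.33 px.
Crop height = 1239 − 324 = 915 px; one third is 305.00 px.
The top-right point is two-thirds across and one-third down within the crop:
x = 796 + 2 × 324.33 ≈ 1445; y = 324 + 1 × 305.00 ≈ 629.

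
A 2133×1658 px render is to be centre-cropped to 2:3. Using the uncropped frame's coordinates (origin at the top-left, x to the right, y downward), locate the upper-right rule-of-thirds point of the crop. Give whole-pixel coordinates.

2133/1658 > 2/3, so the 2:3 crop keeps the full height 1658 and trims width to 1658 × 2/3 = 1105.33 px.
Left offset = (2133 − 1105.33)/2 = 513.83 px; top offset = 0.
Upper-right is two-thirds across and one-third down within the crop:
x = 513.83 + 2 × 1105.33/3 ≈ 1251; y = 0.00 + 1 × 1658.00/3 ≈ 553.

x = 1251 px, y = 553 px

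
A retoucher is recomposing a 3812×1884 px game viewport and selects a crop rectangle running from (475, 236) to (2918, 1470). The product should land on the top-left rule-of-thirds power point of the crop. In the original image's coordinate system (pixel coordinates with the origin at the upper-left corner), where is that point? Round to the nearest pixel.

x = 1289 px, y = 647 px

Crop width = 2918 − 475 = 2443 px; one third is 814.33 px.
Crop height = 1470 − 236 = 1234 px; one third is 411.33 px.
The top-left point is one-third across and one-third down within the crop:
x = 475 + 1 × 814.33 ≈ 1289; y = 236 + 1 × 411.33 ≈ 647.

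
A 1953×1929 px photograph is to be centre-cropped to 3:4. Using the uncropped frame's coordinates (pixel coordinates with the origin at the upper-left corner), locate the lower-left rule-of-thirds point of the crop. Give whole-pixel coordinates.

1953/1929 > 3/4, so the 3:4 crop keeps the full height 1929 and trims width to 1929 × 3/4 = 1446.75 px.
Left offset = (1953 − 1446.75)/2 = 253.12 px; top offset = 0.
Lower-left is one-third across and two-thirds down within the crop:
x = 253.12 + 1 × 1446.75/3 ≈ 735; y = 0.00 + 2 × 1929.00/3 ≈ 1286.

(735, 1286)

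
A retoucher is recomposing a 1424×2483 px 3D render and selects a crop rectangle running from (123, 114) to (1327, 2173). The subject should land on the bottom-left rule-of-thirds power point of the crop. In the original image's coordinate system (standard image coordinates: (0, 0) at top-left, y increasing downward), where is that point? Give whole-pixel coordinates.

Crop width = 1327 − 123 = 1204 px; one third is 401.33 px.
Crop height = 2173 − 114 = 2059 px; one third is 686.33 px.
The bottom-left point is one-third across and two-thirds down within the crop:
x = 123 + 1 × 401.33 ≈ 524; y = 114 + 2 × 686.33 ≈ 1487.

(524, 1487)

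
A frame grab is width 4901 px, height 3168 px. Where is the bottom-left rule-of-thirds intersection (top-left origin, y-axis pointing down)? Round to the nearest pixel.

The bottom-left point sits one-third of the way across and two-thirds of the way down.
x = 1 × 4901/3 ≈ 1634; y = 2 × 3168/3 ≈ 2112.

x = 1634 px, y = 2112 px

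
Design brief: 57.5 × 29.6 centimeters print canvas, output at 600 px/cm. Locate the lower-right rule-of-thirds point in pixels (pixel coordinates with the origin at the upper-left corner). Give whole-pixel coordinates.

x = 23000 px, y = 11840 px

In pixels the canvas is 57.5 × 600 = 34500 wide and 29.6 × 600 = 17760 tall.
The lower-right point is two-thirds across and two-thirds down:
x = 2 × 34500/3 ≈ 23000; y = 2 × 17760/3 ≈ 11840.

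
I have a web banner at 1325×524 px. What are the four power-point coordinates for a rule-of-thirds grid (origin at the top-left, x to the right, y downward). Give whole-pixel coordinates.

One third of 1325 is 441.67; one third of 524 is 174.67.
Vertical third lines at x = 442 and x = 883; horizontal third lines at y = 175 and y = 349.

(442, 175), (883, 175), (442, 349), (883, 349)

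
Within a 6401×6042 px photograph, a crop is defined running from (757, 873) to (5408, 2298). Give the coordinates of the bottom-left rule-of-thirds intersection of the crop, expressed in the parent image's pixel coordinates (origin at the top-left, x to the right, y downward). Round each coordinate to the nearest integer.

(2307, 1823)

Crop width = 5408 − 757 = 4651 px; one third is 1550.33 px.
Crop height = 2298 − 873 = 1425 px; one third is 475.00 px.
The bottom-left point is one-third across and two-thirds down within the crop:
x = 757 + 1 × 1550.33 ≈ 2307; y = 873 + 2 × 475.00 ≈ 1823.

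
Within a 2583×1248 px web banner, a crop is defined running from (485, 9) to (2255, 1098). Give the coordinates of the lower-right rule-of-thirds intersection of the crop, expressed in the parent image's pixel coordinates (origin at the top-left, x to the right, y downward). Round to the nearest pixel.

Crop width = 2255 − 485 = 1770 px; one third is 590.00 px.
Crop height = 1098 − 9 = 1089 px; one third is 363.00 px.
The lower-right point is two-thirds across and two-thirds down within the crop:
x = 485 + 2 × 590.00 ≈ 1665; y = 9 + 2 × 363.00 ≈ 735.

(1665, 735)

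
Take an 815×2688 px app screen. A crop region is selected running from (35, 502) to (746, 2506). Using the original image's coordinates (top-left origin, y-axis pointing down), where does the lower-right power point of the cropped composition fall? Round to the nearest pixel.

Crop width = 746 − 35 = 711 px; one third is 237.00 px.
Crop height = 2506 − 502 = 2004 px; one third is 668.00 px.
The lower-right point is two-thirds across and two-thirds down within the crop:
x = 35 + 2 × 237.00 ≈ 509; y = 502 + 2 × 668.00 ≈ 1838.

x = 509 px, y = 1838 px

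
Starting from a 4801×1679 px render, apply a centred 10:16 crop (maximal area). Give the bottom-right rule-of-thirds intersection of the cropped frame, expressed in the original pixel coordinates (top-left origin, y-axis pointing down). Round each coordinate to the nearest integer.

(2575, 1119)

4801/1679 > 10/16, so the 10:16 crop keeps the full height 1679 and trims width to 1679 × 10/16 = 1049.38 px.
Left offset = (4801 − 1049.38)/2 = 1875.81 px; top offset = 0.
Bottom-right is two-thirds across and two-thirds down within the crop:
x = 1875.81 + 2 × 1049.38/3 ≈ 2575; y = 0.00 + 2 × 1679.00/3 ≈ 1119.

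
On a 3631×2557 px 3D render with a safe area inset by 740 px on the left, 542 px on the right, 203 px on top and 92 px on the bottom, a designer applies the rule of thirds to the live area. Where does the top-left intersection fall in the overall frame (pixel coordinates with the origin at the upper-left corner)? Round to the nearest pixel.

Content width = 3631 − 740 − 542 = 2349 px; content height = 2557 − 203 − 92 = 2262 px.
Top-left is one-third across and one-third down within the live area.
x = 740 + 1 × 2349/3 = 740 + 783.00 ≈ 1523
y = 203 + 1 × 2262/3 = 203 + 754.00 ≈ 957

x = 1523 px, y = 957 px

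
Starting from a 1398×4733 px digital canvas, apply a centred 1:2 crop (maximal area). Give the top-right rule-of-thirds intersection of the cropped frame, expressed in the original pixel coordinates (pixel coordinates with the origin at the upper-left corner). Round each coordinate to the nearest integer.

x = 932 px, y = 1901 px

1398/4733 < 1/2, so the 1:2 crop keeps the full width 1398 and trims height to 1398 × 2/1 = 2796.00 px.
Top offset = (4733 − 2796.00)/2 = 968.50 px; left offset = 0.
Top-right is two-thirds across and one-third down within the crop:
x = 0.00 + 2 × 1398.00/3 ≈ 932; y = 968.50 + 1 × 2796.00/3 ≈ 1901.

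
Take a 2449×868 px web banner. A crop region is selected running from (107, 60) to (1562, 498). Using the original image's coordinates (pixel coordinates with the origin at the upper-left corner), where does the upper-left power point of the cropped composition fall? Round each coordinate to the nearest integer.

Crop width = 1562 − 107 = 1455 px; one third is 485.00 px.
Crop height = 498 − 60 = 438 px; one third is 146.00 px.
The upper-left point is one-third across and one-third down within the crop:
x = 107 + 1 × 485.00 ≈ 592; y = 60 + 1 × 146.00 ≈ 206.

(592, 206)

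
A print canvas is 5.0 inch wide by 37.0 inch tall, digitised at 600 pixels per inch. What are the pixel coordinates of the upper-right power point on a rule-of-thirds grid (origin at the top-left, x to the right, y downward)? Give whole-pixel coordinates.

(2000, 7400)

In pixels the canvas is 5.0 × 600 = 3000 wide and 37.0 × 600 = 22200 tall.
The upper-right point is two-thirds across and one-third down:
x = 2 × 3000/3 ≈ 2000; y = 1 × 22200/3 ≈ 7400.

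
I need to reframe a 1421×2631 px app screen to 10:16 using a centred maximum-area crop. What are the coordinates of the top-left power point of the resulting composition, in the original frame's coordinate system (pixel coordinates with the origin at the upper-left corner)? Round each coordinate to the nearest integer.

1421/2631 < 10/16, so the 10:16 crop keeps the full width 1421 and trims height to 1421 × 16/10 = 2273.60 px.
Top offset = (2631 − 2273.60)/2 = 178.70 px; left offset = 0.
Top-left is one-third across and one-third down within the crop:
x = 0.00 + 1 × 1421.00/3 ≈ 474; y = 178.70 + 1 × 2273.60/3 ≈ 937.

(474, 937)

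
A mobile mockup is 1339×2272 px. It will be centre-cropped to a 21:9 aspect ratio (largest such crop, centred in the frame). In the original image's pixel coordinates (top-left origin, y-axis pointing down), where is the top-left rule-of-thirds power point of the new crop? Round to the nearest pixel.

(446, 1040)

1339/2272 < 21/9, so the 21:9 crop keeps the full width 1339 and trims height to 1339 × 9/21 = 573.86 px.
Top offset = (2272 − 573.86)/2 = 849.07 px; left offset = 0.
Top-left is one-third across and one-third down within the crop:
x = 0.00 + 1 × 1339.00/3 ≈ 446; y = 849.07 + 1 × 573.86/3 ≈ 1040.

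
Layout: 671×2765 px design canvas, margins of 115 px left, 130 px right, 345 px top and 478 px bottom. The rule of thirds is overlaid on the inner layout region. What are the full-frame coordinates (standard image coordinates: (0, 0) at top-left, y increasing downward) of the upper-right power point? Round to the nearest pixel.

Content width = 671 − 115 − 130 = 426 px; content height = 2765 − 345 − 478 = 1942 px.
Upper-right is two-thirds across and one-third down within the inner layout region.
x = 115 + 2 × 426/3 = 115 + 284.00 ≈ 399
y = 345 + 1 × 1942/3 = 345 + 647.33 ≈ 992

(399, 992)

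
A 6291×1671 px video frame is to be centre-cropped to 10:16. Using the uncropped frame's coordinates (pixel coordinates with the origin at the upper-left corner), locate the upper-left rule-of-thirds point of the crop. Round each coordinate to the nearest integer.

6291/1671 > 10/16, so the 10:16 crop keeps the full height 1671 and trims width to 1671 × 10/16 = 1044.38 px.
Left offset = (6291 − 1044.38)/2 = 2623.31 px; top offset = 0.
Upper-left is one-third across and one-third down within the crop:
x = 2623.31 + 1 × 1044.38/3 ≈ 2971; y = 0.00 + 1 × 1671.00/3 ≈ 557.

(2971, 557)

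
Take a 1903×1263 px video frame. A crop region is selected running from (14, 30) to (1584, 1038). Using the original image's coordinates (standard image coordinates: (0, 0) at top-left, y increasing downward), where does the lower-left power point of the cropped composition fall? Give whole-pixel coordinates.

x = 537 px, y = 702 px

Crop width = 1584 − 14 = 1570 px; one third is 523.33 px.
Crop height = 1038 − 30 = 1008 px; one third is 336.00 px.
The lower-left point is one-third across and two-thirds down within the crop:
x = 14 + 1 × 523.33 ≈ 537; y = 30 + 2 × 336.00 ≈ 702.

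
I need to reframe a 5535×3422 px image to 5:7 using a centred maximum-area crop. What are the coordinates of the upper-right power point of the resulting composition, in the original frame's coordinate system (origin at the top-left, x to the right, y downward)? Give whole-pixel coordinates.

5535/3422 > 5/7, so the 5:7 crop keeps the full height 3422 and trims width to 3422 × 5/7 = 2444.29 px.
Left offset = (5535 − 2444.29)/2 = 1545.36 px; top offset = 0.
Upper-right is two-thirds across and one-third down within the crop:
x = 1545.36 + 2 × 2444.29/3 ≈ 3175; y = 0.00 + 1 × 3422.00/3 ≈ 1141.

x = 3175 px, y = 1141 px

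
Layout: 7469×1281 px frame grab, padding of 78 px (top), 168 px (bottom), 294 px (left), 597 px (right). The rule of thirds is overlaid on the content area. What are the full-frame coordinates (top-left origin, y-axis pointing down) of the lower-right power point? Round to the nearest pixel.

(4679, 768)

Content width = 7469 − 294 − 597 = 6578 px; content height = 1281 − 78 − 168 = 1035 px.
Lower-right is two-thirds across and two-thirds down within the content area.
x = 294 + 2 × 6578/3 = 294 + 4385.33 ≈ 4679
y = 78 + 2 × 1035/3 = 78 + 690.00 ≈ 768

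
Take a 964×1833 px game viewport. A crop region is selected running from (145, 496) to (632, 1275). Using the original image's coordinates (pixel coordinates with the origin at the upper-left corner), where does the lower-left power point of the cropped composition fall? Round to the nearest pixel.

(307, 1015)

Crop width = 632 − 145 = 487 px; one third is 162.33 px.
Crop height = 1275 − 496 = 779 px; one third is 259.67 px.
The lower-left point is one-third across and two-thirds down within the crop:
x = 145 + 1 × 162.33 ≈ 307; y = 496 + 2 × 259.67 ≈ 1015.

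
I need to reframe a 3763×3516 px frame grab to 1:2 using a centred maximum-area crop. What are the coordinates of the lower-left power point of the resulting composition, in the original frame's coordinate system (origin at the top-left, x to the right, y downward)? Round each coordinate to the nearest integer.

x = 1589 px, y = 2344 px

3763/3516 > 1/2, so the 1:2 crop keeps the full height 3516 and trims width to 3516 × 1/2 = 1758.00 px.
Left offset = (3763 − 1758.00)/2 = 1002.50 px; top offset = 0.
Lower-left is one-third across and two-thirds down within the crop:
x = 1002.50 + 1 × 1758.00/3 ≈ 1589; y = 0.00 + 2 × 3516.00/3 ≈ 2344.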